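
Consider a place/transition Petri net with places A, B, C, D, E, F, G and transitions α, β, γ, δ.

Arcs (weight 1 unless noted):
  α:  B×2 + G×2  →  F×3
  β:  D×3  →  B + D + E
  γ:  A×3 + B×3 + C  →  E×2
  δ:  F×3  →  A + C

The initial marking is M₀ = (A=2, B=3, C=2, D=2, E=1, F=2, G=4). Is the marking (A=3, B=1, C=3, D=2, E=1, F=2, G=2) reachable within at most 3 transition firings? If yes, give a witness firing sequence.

step 1: fire α:  (A=2, B=3, C=2, D=2, E=1, F=2, G=4) → (A=2, B=1, C=2, D=2, E=1, F=5, G=2)
step 2: fire δ:  (A=2, B=1, C=2, D=2, E=1, F=5, G=2) → (A=3, B=1, C=3, D=2, E=1, F=2, G=2)

YES — reachable via ⟨α, δ⟩ (2 firings)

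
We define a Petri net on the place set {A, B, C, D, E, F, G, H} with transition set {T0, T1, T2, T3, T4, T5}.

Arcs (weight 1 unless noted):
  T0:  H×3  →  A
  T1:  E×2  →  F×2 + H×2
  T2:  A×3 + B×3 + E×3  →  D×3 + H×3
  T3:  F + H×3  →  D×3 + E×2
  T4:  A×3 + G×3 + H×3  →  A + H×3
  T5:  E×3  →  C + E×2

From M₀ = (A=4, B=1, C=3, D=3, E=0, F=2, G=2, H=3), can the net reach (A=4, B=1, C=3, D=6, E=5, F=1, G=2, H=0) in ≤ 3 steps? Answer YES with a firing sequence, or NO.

NO — not reachable within 3 firings

depth 0: 1 marking
depth 1: 3 markings reached so far
depth 2: 4 markings reached so far
depth 3: 4 markings reached so far
(frontier empty at depth 3; search complete)
target is not among the 4 markings reachable within 3 steps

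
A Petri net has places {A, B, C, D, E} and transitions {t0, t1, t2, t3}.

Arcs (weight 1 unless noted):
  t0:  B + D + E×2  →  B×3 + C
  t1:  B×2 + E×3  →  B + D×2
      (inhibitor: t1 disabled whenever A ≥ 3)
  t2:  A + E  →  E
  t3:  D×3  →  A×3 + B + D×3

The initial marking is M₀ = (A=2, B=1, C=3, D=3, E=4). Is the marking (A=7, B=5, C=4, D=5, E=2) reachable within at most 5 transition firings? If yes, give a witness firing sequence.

depth 0: 1 marking
depth 1: 4 markings reached so far
depth 2: 10 markings reached so far
depth 3: 18 markings reached so far
depth 4: 28 markings reached so far
depth 5: 41 markings reached so far
target is not among the 41 markings reachable within 5 steps

NO — not reachable within 5 firings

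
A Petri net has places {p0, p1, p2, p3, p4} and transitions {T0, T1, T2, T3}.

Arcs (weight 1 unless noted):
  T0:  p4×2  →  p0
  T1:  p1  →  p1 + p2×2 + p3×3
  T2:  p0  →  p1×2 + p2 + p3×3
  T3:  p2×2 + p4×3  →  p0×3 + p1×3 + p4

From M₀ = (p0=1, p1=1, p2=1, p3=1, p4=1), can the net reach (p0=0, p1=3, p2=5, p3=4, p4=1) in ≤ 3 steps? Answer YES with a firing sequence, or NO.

NO — not reachable within 3 firings

depth 0: 1 marking
depth 1: 3 markings reached so far
depth 2: 5 markings reached so far
depth 3: 7 markings reached so far
target is not among the 7 markings reachable within 3 steps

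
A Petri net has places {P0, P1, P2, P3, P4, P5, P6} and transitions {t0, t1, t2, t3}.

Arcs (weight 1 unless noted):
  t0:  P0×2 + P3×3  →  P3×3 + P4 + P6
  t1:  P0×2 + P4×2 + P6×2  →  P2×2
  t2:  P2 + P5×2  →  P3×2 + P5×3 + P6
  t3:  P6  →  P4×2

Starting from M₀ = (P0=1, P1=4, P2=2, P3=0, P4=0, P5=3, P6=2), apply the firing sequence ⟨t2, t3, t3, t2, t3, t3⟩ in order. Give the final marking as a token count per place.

(P0=1, P1=4, P2=0, P3=4, P4=8, P5=5, P6=0)

step 1: fire t2:  (P0=1, P1=4, P2=2, P3=0, P4=0, P5=3, P6=2) → (P0=1, P1=4, P2=1, P3=2, P4=0, P5=4, P6=3)
step 2: fire t3:  (P0=1, P1=4, P2=1, P3=2, P4=0, P5=4, P6=3) → (P0=1, P1=4, P2=1, P3=2, P4=2, P5=4, P6=2)
step 3: fire t3:  (P0=1, P1=4, P2=1, P3=2, P4=2, P5=4, P6=2) → (P0=1, P1=4, P2=1, P3=2, P4=4, P5=4, P6=1)
step 4: fire t2:  (P0=1, P1=4, P2=1, P3=2, P4=4, P5=4, P6=1) → (P0=1, P1=4, P2=0, P3=4, P4=4, P5=5, P6=2)
step 5: fire t3:  (P0=1, P1=4, P2=0, P3=4, P4=4, P5=5, P6=2) → (P0=1, P1=4, P2=0, P3=4, P4=6, P5=5, P6=1)
step 6: fire t3:  (P0=1, P1=4, P2=0, P3=4, P4=6, P5=5, P6=1) → (P0=1, P1=4, P2=0, P3=4, P4=8, P5=5, P6=0)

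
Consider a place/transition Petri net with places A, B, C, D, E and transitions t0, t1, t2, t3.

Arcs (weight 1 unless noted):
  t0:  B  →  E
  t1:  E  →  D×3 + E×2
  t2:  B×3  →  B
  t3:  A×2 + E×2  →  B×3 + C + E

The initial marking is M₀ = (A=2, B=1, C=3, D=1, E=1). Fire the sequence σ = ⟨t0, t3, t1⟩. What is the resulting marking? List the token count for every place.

step 1: fire t0:  (A=2, B=1, C=3, D=1, E=1) → (A=2, B=0, C=3, D=1, E=2)
step 2: fire t3:  (A=2, B=0, C=3, D=1, E=2) → (A=0, B=3, C=4, D=1, E=1)
step 3: fire t1:  (A=0, B=3, C=4, D=1, E=1) → (A=0, B=3, C=4, D=4, E=2)

(A=0, B=3, C=4, D=4, E=2)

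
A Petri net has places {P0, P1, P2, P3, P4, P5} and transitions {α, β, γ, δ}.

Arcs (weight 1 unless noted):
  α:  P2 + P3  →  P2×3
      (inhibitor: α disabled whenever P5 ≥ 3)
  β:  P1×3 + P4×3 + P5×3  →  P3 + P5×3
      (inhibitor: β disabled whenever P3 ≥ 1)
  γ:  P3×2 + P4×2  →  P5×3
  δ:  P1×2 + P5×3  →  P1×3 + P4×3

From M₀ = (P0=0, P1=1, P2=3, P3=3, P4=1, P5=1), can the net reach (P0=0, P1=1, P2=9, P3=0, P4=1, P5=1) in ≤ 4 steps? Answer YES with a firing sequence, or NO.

YES — reachable via ⟨α, α, α⟩ (3 firings)

step 1: fire α:  (P0=0, P1=1, P2=3, P3=3, P4=1, P5=1) → (P0=0, P1=1, P2=5, P3=2, P4=1, P5=1)
step 2: fire α:  (P0=0, P1=1, P2=5, P3=2, P4=1, P5=1) → (P0=0, P1=1, P2=7, P3=1, P4=1, P5=1)
step 3: fire α:  (P0=0, P1=1, P2=7, P3=1, P4=1, P5=1) → (P0=0, P1=1, P2=9, P3=0, P4=1, P5=1)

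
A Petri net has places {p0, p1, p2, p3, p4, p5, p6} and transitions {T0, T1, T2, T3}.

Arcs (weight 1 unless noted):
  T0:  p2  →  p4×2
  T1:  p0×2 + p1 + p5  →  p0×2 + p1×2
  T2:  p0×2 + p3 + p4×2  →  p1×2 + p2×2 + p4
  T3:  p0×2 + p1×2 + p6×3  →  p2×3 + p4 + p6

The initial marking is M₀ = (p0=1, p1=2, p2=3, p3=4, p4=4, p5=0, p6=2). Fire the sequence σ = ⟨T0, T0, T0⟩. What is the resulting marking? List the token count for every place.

step 1: fire T0:  (p0=1, p1=2, p2=3, p3=4, p4=4, p5=0, p6=2) → (p0=1, p1=2, p2=2, p3=4, p4=6, p5=0, p6=2)
step 2: fire T0:  (p0=1, p1=2, p2=2, p3=4, p4=6, p5=0, p6=2) → (p0=1, p1=2, p2=1, p3=4, p4=8, p5=0, p6=2)
step 3: fire T0:  (p0=1, p1=2, p2=1, p3=4, p4=8, p5=0, p6=2) → (p0=1, p1=2, p2=0, p3=4, p4=10, p5=0, p6=2)

(p0=1, p1=2, p2=0, p3=4, p4=10, p5=0, p6=2)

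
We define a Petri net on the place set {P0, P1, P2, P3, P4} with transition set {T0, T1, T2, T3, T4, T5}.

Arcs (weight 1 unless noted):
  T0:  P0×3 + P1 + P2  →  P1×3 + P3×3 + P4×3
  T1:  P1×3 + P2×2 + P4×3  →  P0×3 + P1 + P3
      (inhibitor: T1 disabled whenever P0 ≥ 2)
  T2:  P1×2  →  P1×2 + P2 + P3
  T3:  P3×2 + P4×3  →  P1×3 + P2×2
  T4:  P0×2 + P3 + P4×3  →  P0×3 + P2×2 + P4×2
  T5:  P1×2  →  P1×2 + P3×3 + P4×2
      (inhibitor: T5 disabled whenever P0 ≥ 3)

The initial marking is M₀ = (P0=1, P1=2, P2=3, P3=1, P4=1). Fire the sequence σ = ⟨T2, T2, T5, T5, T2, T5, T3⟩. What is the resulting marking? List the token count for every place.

(P0=1, P1=5, P2=8, P3=11, P4=4)

step 1: fire T2:  (P0=1, P1=2, P2=3, P3=1, P4=1) → (P0=1, P1=2, P2=4, P3=2, P4=1)
step 2: fire T2:  (P0=1, P1=2, P2=4, P3=2, P4=1) → (P0=1, P1=2, P2=5, P3=3, P4=1)
step 3: fire T5:  (P0=1, P1=2, P2=5, P3=3, P4=1) → (P0=1, P1=2, P2=5, P3=6, P4=3)
step 4: fire T5:  (P0=1, P1=2, P2=5, P3=6, P4=3) → (P0=1, P1=2, P2=5, P3=9, P4=5)
step 5: fire T2:  (P0=1, P1=2, P2=5, P3=9, P4=5) → (P0=1, P1=2, P2=6, P3=10, P4=5)
step 6: fire T5:  (P0=1, P1=2, P2=6, P3=10, P4=5) → (P0=1, P1=2, P2=6, P3=13, P4=7)
step 7: fire T3:  (P0=1, P1=2, P2=6, P3=13, P4=7) → (P0=1, P1=5, P2=8, P3=11, P4=4)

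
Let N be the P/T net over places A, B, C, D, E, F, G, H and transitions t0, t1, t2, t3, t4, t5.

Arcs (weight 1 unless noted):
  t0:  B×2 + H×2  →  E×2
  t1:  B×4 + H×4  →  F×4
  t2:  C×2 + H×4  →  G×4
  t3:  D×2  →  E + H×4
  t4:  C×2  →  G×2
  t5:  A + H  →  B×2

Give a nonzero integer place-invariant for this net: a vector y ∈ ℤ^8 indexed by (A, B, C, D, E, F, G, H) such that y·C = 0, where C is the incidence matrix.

y = (A:4, B:2, C:0, D:1, E:2, F:2, G:0, H:0)

Incidence matrix C (rows=places, cols=transitions):
       t0   t1   t2   t3   t4   t5
    A   0    0    0    0    0   -1
    B  -2   -4    0    0    0    2
    C   0    0   -2    0   -2    0
    D   0    0    0   -2    0    0
    E   2    0    0    1    0    0
    F   0    4    0    0    0    0
    G   0    0    4    0    2    0
    H  -2   -4   -4    4    0   -1

Candidate y = [4, 2, 0, 1, 2, 2, 0, 0]; check y·C column-wise:
  col t0: 4·0 + 2·-2 + 1·0 + 2·2 + 2·0 + 0·-2 = 0
  col t1: 4·0 + 2·-4 + 1·0 + 2·0 + 2·4 + 0·-4 = 0
  col t2: 4·0 + 2·0 + 0·-2 + 1·0 + 2·0 + 2·0 + 0·4 + 0·-4 = 0
  col t3: 4·0 + 2·0 + 1·-2 + 2·1 + 2·0 + 0·4 = 0
  col t4: 4·0 + 2·0 + 0·-2 + 1·0 + 2·0 + 2·0 + 0·2 = 0
  col t5: 4·-1 + 2·2 + 1·0 + 2·0 + 2·0 + 0·-1 = 0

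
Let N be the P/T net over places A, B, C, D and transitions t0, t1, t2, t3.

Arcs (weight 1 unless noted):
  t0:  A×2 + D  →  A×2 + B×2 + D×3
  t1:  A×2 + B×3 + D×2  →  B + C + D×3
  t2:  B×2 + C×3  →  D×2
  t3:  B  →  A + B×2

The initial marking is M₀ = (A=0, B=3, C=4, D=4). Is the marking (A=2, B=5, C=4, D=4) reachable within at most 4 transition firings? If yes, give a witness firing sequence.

step 1: fire t3:  (A=0, B=3, C=4, D=4) → (A=1, B=4, C=4, D=4)
step 2: fire t3:  (A=1, B=4, C=4, D=4) → (A=2, B=5, C=4, D=4)

YES — reachable via ⟨t3, t3⟩ (2 firings)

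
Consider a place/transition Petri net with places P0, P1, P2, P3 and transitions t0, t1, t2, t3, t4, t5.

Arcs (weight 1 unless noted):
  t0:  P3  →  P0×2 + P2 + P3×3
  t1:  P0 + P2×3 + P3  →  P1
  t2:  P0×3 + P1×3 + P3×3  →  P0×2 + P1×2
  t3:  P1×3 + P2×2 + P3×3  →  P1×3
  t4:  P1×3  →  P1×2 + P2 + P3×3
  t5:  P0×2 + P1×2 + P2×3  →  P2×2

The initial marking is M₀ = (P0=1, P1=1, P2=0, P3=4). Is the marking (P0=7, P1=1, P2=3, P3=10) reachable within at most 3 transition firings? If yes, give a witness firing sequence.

step 1: fire t0:  (P0=1, P1=1, P2=0, P3=4) → (P0=3, P1=1, P2=1, P3=6)
step 2: fire t0:  (P0=3, P1=1, P2=1, P3=6) → (P0=5, P1=1, P2=2, P3=8)
step 3: fire t0:  (P0=5, P1=1, P2=2, P3=8) → (P0=7, P1=1, P2=3, P3=10)

YES — reachable via ⟨t0, t0, t0⟩ (3 firings)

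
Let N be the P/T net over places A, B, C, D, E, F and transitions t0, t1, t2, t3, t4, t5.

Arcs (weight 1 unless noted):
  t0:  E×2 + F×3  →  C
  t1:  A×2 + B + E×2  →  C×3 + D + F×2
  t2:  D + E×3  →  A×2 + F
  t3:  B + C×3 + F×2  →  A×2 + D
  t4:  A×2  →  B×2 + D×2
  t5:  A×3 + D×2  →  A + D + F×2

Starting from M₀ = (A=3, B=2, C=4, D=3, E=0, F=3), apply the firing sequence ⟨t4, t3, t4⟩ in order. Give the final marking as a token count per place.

step 1: fire t4:  (A=3, B=2, C=4, D=3, E=0, F=3) → (A=1, B=4, C=4, D=5, E=0, F=3)
step 2: fire t3:  (A=1, B=4, C=4, D=5, E=0, F=3) → (A=3, B=3, C=1, D=6, E=0, F=1)
step 3: fire t4:  (A=3, B=3, C=1, D=6, E=0, F=1) → (A=1, B=5, C=1, D=8, E=0, F=1)

(A=1, B=5, C=1, D=8, E=0, F=1)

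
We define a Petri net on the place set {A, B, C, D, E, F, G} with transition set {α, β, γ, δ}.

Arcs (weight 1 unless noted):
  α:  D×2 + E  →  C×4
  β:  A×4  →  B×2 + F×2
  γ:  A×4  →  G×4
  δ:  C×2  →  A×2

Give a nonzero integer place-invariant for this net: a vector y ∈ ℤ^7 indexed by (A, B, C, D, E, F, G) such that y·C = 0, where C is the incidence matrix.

y = (A:0, B:0, C:0, D:1, E:-2, F:0, G:0)

Incidence matrix C (rows=places, cols=transitions):
        α    β    γ    δ
    A   0   -4   -4    2
    B   0    2    0    0
    C   4    0    0   -2
    D  -2    0    0    0
    E  -1    0    0    0
    F   0    2    0    0
    G   0    0    4    0

Candidate y = [0, 0, 0, 1, -2, 0, 0]; check y·C column-wise:
  col α: 0·4 + 1·-2 + -2·-1 = 0
  col β: 0·-4 + 0·2 + 1·0 + -2·0 + 0·2 = 0
  col γ: 0·-4 + 1·0 + -2·0 + 0·4 = 0
  col δ: 0·2 + 0·-2 + 1·0 + -2·0 = 0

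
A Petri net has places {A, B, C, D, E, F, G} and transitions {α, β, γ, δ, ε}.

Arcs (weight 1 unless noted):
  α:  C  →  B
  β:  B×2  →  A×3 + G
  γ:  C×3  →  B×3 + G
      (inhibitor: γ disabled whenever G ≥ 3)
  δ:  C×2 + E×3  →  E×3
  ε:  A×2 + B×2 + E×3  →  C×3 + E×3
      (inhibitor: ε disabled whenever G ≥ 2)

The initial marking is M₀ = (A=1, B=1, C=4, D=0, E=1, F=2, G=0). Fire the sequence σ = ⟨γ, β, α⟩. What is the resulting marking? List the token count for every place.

step 1: fire γ:  (A=1, B=1, C=4, D=0, E=1, F=2, G=0) → (A=1, B=4, C=1, D=0, E=1, F=2, G=1)
step 2: fire β:  (A=1, B=4, C=1, D=0, E=1, F=2, G=1) → (A=4, B=2, C=1, D=0, E=1, F=2, G=2)
step 3: fire α:  (A=4, B=2, C=1, D=0, E=1, F=2, G=2) → (A=4, B=3, C=0, D=0, E=1, F=2, G=2)

(A=4, B=3, C=0, D=0, E=1, F=2, G=2)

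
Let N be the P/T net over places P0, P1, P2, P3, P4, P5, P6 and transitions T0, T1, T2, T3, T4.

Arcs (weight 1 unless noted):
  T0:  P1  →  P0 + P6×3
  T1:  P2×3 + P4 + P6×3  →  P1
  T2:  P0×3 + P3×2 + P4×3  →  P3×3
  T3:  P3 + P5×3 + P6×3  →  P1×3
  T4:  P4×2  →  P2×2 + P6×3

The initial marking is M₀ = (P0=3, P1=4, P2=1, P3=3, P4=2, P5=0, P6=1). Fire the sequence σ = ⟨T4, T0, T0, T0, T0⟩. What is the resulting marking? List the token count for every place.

(P0=7, P1=0, P2=3, P3=3, P4=0, P5=0, P6=16)

step 1: fire T4:  (P0=3, P1=4, P2=1, P3=3, P4=2, P5=0, P6=1) → (P0=3, P1=4, P2=3, P3=3, P4=0, P5=0, P6=4)
step 2: fire T0:  (P0=3, P1=4, P2=3, P3=3, P4=0, P5=0, P6=4) → (P0=4, P1=3, P2=3, P3=3, P4=0, P5=0, P6=7)
step 3: fire T0:  (P0=4, P1=3, P2=3, P3=3, P4=0, P5=0, P6=7) → (P0=5, P1=2, P2=3, P3=3, P4=0, P5=0, P6=10)
step 4: fire T0:  (P0=5, P1=2, P2=3, P3=3, P4=0, P5=0, P6=10) → (P0=6, P1=1, P2=3, P3=3, P4=0, P5=0, P6=13)
step 5: fire T0:  (P0=6, P1=1, P2=3, P3=3, P4=0, P5=0, P6=13) → (P0=7, P1=0, P2=3, P3=3, P4=0, P5=0, P6=16)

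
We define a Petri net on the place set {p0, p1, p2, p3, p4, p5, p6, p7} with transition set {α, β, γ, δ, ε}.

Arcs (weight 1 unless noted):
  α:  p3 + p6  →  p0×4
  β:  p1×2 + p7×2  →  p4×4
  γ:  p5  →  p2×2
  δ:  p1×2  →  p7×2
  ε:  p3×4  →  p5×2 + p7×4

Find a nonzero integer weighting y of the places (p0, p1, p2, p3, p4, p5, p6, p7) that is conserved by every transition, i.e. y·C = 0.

y = (p0:1, p1:0, p2:4, p3:4, p4:0, p5:8, p6:0, p7:0)

Incidence matrix C (rows=places, cols=transitions):
        α    β    γ    δ    ε
   p0   4    0    0    0    0
   p1   0   -2    0   -2    0
   p2   0    0    2    0    0
   p3  -1    0    0    0   -4
   p4   0    4    0    0    0
   p5   0    0   -1    0    2
   p6  -1    0    0    0    0
   p7   0   -2    0    2    4

Candidate y = [1, 0, 4, 4, 0, 8, 0, 0]; check y·C column-wise:
  col α: 1·4 + 4·0 + 4·-1 + 8·0 + 0·-1 = 0
  col β: 1·0 + 0·-2 + 4·0 + 4·0 + 0·4 + 8·0 + 0·-2 = 0
  col γ: 1·0 + 4·2 + 4·0 + 8·-1 = 0
  col δ: 1·0 + 0·-2 + 4·0 + 4·0 + 8·0 + 0·2 = 0
  col ε: 1·0 + 4·0 + 4·-4 + 8·2 + 0·4 = 0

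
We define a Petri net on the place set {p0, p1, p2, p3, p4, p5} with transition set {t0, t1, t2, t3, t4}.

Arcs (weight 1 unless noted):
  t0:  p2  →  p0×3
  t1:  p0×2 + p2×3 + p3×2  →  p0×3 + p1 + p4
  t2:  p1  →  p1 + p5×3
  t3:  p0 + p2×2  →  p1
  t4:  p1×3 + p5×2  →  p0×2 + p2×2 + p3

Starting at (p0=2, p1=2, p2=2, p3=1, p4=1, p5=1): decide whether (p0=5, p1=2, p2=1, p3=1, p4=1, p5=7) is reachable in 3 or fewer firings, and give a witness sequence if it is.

YES — reachable via ⟨t0, t2, t2⟩ (3 firings)

step 1: fire t0:  (p0=2, p1=2, p2=2, p3=1, p4=1, p5=1) → (p0=5, p1=2, p2=1, p3=1, p4=1, p5=1)
step 2: fire t2:  (p0=5, p1=2, p2=1, p3=1, p4=1, p5=1) → (p0=5, p1=2, p2=1, p3=1, p4=1, p5=4)
step 3: fire t2:  (p0=5, p1=2, p2=1, p3=1, p4=1, p5=4) → (p0=5, p1=2, p2=1, p3=1, p4=1, p5=7)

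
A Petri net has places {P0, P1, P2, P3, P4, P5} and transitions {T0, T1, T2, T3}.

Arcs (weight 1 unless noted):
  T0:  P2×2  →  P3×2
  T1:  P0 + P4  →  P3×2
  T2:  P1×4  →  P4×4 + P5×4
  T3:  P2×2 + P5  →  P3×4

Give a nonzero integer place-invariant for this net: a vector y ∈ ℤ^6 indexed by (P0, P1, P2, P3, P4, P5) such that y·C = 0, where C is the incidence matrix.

Incidence matrix C (rows=places, cols=transitions):
       T0   T1   T2   T3
   P0   0   -1    0    0
   P1   0    0   -4    0
   P2  -2    0    0   -2
   P3   2    2    0    4
   P4   0   -1    4    0
   P5   0    0    4   -1

Candidate y = [1, -1, 0, 0, -1, 0]; check y·C column-wise:
  col T0: 1·0 + -1·0 + 0·-2 + 0·2 + -1·0 = 0
  col T1: 1·-1 + -1·0 + 0·2 + -1·-1 = 0
  col T2: 1·0 + -1·-4 + -1·4 + 0·4 = 0
  col T3: 1·0 + -1·0 + 0·-2 + 0·4 + -1·0 + 0·-1 = 0

y = (P0:1, P1:-1, P2:0, P3:0, P4:-1, P5:0)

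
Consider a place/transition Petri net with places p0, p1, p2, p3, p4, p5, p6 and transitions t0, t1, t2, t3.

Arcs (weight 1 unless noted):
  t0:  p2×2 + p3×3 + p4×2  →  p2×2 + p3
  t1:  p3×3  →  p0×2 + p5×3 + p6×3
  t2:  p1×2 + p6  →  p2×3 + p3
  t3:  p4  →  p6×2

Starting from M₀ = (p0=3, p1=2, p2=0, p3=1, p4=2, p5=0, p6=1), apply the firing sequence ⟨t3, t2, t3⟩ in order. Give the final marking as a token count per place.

step 1: fire t3:  (p0=3, p1=2, p2=0, p3=1, p4=2, p5=0, p6=1) → (p0=3, p1=2, p2=0, p3=1, p4=1, p5=0, p6=3)
step 2: fire t2:  (p0=3, p1=2, p2=0, p3=1, p4=1, p5=0, p6=3) → (p0=3, p1=0, p2=3, p3=2, p4=1, p5=0, p6=2)
step 3: fire t3:  (p0=3, p1=0, p2=3, p3=2, p4=1, p5=0, p6=2) → (p0=3, p1=0, p2=3, p3=2, p4=0, p5=0, p6=4)

(p0=3, p1=0, p2=3, p3=2, p4=0, p5=0, p6=4)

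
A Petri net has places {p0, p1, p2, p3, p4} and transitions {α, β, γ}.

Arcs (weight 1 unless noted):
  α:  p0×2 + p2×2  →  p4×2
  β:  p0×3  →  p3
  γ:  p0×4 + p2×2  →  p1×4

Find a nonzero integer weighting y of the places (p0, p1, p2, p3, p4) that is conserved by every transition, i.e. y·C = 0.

Incidence matrix C (rows=places, cols=transitions):
        α    β    γ
   p0  -2   -3   -4
   p1   0    0    4
   p2  -2    0   -2
   p3   0    1    0
   p4   2    0    0

Candidate y = [2, 1, -2, 6, 0]; check y·C column-wise:
  col α: 2·-2 + 1·0 + -2·-2 + 6·0 + 0·2 = 0
  col β: 2·-3 + 1·0 + -2·0 + 6·1 = 0
  col γ: 2·-4 + 1·4 + -2·-2 + 6·0 = 0

y = (p0:2, p1:1, p2:-2, p3:6, p4:0)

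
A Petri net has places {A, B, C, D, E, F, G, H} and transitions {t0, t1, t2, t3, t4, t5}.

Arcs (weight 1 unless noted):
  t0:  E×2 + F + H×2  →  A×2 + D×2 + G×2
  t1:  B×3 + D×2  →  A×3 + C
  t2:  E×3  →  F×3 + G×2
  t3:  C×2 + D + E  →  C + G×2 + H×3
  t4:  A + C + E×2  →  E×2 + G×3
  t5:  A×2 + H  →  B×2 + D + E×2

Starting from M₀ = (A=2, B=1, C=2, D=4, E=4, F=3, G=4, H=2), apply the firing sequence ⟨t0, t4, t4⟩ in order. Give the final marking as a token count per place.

(A=2, B=1, C=0, D=6, E=2, F=2, G=12, H=0)

step 1: fire t0:  (A=2, B=1, C=2, D=4, E=4, F=3, G=4, H=2) → (A=4, B=1, C=2, D=6, E=2, F=2, G=6, H=0)
step 2: fire t4:  (A=4, B=1, C=2, D=6, E=2, F=2, G=6, H=0) → (A=3, B=1, C=1, D=6, E=2, F=2, G=9, H=0)
step 3: fire t4:  (A=3, B=1, C=1, D=6, E=2, F=2, G=9, H=0) → (A=2, B=1, C=0, D=6, E=2, F=2, G=12, H=0)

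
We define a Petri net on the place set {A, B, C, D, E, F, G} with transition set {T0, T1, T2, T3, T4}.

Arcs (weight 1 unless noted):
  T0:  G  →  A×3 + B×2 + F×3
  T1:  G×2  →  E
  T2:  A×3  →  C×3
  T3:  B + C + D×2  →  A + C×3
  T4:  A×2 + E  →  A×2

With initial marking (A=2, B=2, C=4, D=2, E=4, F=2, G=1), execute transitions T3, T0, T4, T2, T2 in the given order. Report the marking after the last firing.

step 1: fire T3:  (A=2, B=2, C=4, D=2, E=4, F=2, G=1) → (A=3, B=1, C=6, D=0, E=4, F=2, G=1)
step 2: fire T0:  (A=3, B=1, C=6, D=0, E=4, F=2, G=1) → (A=6, B=3, C=6, D=0, E=4, F=5, G=0)
step 3: fire T4:  (A=6, B=3, C=6, D=0, E=4, F=5, G=0) → (A=6, B=3, C=6, D=0, E=3, F=5, G=0)
step 4: fire T2:  (A=6, B=3, C=6, D=0, E=3, F=5, G=0) → (A=3, B=3, C=9, D=0, E=3, F=5, G=0)
step 5: fire T2:  (A=3, B=3, C=9, D=0, E=3, F=5, G=0) → (A=0, B=3, C=12, D=0, E=3, F=5, G=0)

(A=0, B=3, C=12, D=0, E=3, F=5, G=0)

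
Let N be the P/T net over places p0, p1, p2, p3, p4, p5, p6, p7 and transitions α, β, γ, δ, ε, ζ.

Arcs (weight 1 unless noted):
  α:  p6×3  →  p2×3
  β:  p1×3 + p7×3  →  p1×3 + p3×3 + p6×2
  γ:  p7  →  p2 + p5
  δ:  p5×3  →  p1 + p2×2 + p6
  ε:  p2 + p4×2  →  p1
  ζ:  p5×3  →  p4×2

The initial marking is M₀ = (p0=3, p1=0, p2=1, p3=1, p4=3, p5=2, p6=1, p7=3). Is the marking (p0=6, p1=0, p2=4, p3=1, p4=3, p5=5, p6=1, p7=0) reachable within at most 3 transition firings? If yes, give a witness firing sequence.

NO — not reachable within 3 firings

depth 0: 1 marking
depth 1: 3 markings reached so far
depth 2: 7 markings reached so far
depth 3: 13 markings reached so far
target is not among the 13 markings reachable within 3 steps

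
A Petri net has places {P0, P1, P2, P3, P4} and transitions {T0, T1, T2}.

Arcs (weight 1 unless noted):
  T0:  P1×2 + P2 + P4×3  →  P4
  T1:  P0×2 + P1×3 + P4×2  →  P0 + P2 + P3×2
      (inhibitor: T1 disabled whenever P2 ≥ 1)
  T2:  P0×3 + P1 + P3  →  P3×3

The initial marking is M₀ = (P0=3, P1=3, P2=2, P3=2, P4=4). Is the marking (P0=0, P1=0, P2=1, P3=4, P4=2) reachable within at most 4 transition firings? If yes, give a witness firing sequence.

step 1: fire T0:  (P0=3, P1=3, P2=2, P3=2, P4=4) → (P0=3, P1=1, P2=1, P3=2, P4=2)
step 2: fire T2:  (P0=3, P1=1, P2=1, P3=2, P4=2) → (P0=0, P1=0, P2=1, P3=4, P4=2)

YES — reachable via ⟨T0, T2⟩ (2 firings)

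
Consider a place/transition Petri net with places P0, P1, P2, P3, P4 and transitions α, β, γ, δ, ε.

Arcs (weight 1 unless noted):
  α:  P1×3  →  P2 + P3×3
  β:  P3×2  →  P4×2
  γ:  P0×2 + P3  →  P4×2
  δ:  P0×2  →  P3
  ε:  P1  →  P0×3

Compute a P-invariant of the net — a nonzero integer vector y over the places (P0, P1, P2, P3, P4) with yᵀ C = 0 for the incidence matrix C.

y = (P0:1, P1:3, P2:3, P3:2, P4:2)

Incidence matrix C (rows=places, cols=transitions):
        α    β    γ    δ    ε
   P0   0    0   -2   -2    3
   P1  -3    0    0    0   -1
   P2   1    0    0    0    0
   P3   3   -2   -1    1    0
   P4   0    2    2    0    0

Candidate y = [1, 3, 3, 2, 2]; check y·C column-wise:
  col α: 1·0 + 3·-3 + 3·1 + 2·3 + 2·0 = 0
  col β: 1·0 + 3·0 + 3·0 + 2·-2 + 2·2 = 0
  col γ: 1·-2 + 3·0 + 3·0 + 2·-1 + 2·2 = 0
  col δ: 1·-2 + 3·0 + 3·0 + 2·1 + 2·0 = 0
  col ε: 1·3 + 3·-1 + 3·0 + 2·0 + 2·0 = 0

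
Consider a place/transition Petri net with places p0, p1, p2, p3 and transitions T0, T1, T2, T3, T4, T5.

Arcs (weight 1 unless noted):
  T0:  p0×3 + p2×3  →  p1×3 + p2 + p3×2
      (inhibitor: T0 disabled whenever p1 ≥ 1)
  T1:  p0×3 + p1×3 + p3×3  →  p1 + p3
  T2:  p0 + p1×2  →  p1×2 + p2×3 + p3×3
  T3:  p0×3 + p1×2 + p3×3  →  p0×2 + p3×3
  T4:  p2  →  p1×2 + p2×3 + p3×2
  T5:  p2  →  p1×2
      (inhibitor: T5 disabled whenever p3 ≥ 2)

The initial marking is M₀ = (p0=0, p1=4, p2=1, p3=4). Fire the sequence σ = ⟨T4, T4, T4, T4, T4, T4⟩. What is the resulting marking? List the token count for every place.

step 1: fire T4:  (p0=0, p1=4, p2=1, p3=4) → (p0=0, p1=6, p2=3, p3=6)
step 2: fire T4:  (p0=0, p1=6, p2=3, p3=6) → (p0=0, p1=8, p2=5, p3=8)
step 3: fire T4:  (p0=0, p1=8, p2=5, p3=8) → (p0=0, p1=10, p2=7, p3=10)
step 4: fire T4:  (p0=0, p1=10, p2=7, p3=10) → (p0=0, p1=12, p2=9, p3=12)
step 5: fire T4:  (p0=0, p1=12, p2=9, p3=12) → (p0=0, p1=14, p2=11, p3=14)
step 6: fire T4:  (p0=0, p1=14, p2=11, p3=14) → (p0=0, p1=16, p2=13, p3=16)

(p0=0, p1=16, p2=13, p3=16)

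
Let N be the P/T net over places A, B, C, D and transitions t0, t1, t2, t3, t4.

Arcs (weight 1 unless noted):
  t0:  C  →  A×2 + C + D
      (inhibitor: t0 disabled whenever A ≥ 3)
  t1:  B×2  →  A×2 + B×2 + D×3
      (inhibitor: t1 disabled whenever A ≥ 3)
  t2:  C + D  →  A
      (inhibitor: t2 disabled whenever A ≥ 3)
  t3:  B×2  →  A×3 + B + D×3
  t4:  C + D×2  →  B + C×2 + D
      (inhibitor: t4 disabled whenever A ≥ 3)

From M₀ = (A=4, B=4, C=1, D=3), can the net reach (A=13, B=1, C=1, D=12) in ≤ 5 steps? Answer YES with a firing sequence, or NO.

step 1: fire t3:  (A=4, B=4, C=1, D=3) → (A=7, B=3, C=1, D=6)
step 2: fire t3:  (A=7, B=3, C=1, D=6) → (A=10, B=2, C=1, D=9)
step 3: fire t3:  (A=10, B=2, C=1, D=9) → (A=13, B=1, C=1, D=12)

YES — reachable via ⟨t3, t3, t3⟩ (3 firings)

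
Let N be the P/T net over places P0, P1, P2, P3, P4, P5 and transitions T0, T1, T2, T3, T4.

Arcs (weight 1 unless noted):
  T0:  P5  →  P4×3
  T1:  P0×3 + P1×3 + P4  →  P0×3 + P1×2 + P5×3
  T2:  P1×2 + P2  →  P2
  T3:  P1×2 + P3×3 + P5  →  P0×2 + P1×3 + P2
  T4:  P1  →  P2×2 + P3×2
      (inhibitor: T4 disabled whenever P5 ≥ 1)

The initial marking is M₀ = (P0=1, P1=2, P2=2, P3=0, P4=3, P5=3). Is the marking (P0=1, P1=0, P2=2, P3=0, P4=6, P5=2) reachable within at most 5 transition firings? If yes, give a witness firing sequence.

YES — reachable via ⟨T0, T2⟩ (2 firings)

step 1: fire T0:  (P0=1, P1=2, P2=2, P3=0, P4=3, P5=3) → (P0=1, P1=2, P2=2, P3=0, P4=6, P5=2)
step 2: fire T2:  (P0=1, P1=2, P2=2, P3=0, P4=6, P5=2) → (P0=1, P1=0, P2=2, P3=0, P4=6, P5=2)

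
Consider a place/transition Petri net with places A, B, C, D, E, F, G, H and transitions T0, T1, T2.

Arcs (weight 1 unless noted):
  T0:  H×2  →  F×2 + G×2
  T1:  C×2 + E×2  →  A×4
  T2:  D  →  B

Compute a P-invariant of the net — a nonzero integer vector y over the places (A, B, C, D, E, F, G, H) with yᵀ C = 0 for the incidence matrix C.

Incidence matrix C (rows=places, cols=transitions):
       T0   T1   T2
    A   0    4    0
    B   0    0    1
    C   0   -2    0
    D   0    0   -1
    E   0   -2    0
    F   2    0    0
    G   2    0    0
    H  -2    0    0

Candidate y = [1, 0, 2, 0, 0, 0, 0, 0]; check y·C column-wise:
  col T0: 1·0 + 2·0 + 0·2 + 0·2 + 0·-2 = 0
  col T1: 1·4 + 2·-2 + 0·-2 = 0
  col T2: 1·0 + 0·1 + 2·0 + 0·-1 = 0

y = (A:1, B:0, C:2, D:0, E:0, F:0, G:0, H:0)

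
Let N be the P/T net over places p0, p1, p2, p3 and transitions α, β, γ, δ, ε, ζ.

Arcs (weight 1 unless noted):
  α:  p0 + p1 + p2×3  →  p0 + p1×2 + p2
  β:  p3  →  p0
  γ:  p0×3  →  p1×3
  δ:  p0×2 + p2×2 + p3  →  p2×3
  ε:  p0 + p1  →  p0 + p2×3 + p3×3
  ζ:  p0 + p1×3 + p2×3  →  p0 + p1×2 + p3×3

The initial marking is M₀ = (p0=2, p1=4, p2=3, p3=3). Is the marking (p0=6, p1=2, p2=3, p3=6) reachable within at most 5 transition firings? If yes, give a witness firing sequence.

NO — not reachable within 5 firings

depth 0: 1 marking
depth 1: 6 markings reached so far
depth 2: 16 markings reached so far
depth 3: 39 markings reached so far
depth 4: 72 markings reached so far
depth 5: 119 markings reached so far
target is not among the 119 markings reachable within 5 steps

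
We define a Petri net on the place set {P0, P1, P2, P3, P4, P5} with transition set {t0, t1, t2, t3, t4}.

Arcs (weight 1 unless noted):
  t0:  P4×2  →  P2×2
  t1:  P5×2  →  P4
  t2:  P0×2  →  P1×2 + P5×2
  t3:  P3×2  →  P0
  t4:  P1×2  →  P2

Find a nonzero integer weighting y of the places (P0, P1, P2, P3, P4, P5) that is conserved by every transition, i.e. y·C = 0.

Incidence matrix C (rows=places, cols=transitions):
       t0   t1   t2   t3   t4
   P0   0    0   -2    1    0
   P1   0    0    2    0   -2
   P2   2    0    0    0    1
   P3   0    0    0   -2    0
   P4  -2    1    0    0    0
   P5   0   -2    2    0    0

Candidate y = [2, 1, 2, 1, 2, 1]; check y·C column-wise:
  col t0: 2·0 + 1·0 + 2·2 + 1·0 + 2·-2 + 1·0 = 0
  col t1: 2·0 + 1·0 + 2·0 + 1·0 + 2·1 + 1·-2 = 0
  col t2: 2·-2 + 1·2 + 2·0 + 1·0 + 2·0 + 1·2 = 0
  col t3: 2·1 + 1·0 + 2·0 + 1·-2 + 2·0 + 1·0 = 0
  col t4: 2·0 + 1·-2 + 2·1 + 1·0 + 2·0 + 1·0 = 0

y = (P0:2, P1:1, P2:2, P3:1, P4:2, P5:1)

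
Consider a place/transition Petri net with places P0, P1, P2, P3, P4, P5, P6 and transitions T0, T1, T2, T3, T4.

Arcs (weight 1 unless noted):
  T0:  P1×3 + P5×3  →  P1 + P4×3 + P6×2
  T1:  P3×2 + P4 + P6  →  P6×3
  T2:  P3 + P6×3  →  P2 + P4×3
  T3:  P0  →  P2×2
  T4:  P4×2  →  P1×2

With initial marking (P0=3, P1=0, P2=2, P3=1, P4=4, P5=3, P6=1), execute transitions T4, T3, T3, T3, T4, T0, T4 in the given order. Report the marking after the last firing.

step 1: fire T4:  (P0=3, P1=0, P2=2, P3=1, P4=4, P5=3, P6=1) → (P0=3, P1=2, P2=2, P3=1, P4=2, P5=3, P6=1)
step 2: fire T3:  (P0=3, P1=2, P2=2, P3=1, P4=2, P5=3, P6=1) → (P0=2, P1=2, P2=4, P3=1, P4=2, P5=3, P6=1)
step 3: fire T3:  (P0=2, P1=2, P2=4, P3=1, P4=2, P5=3, P6=1) → (P0=1, P1=2, P2=6, P3=1, P4=2, P5=3, P6=1)
step 4: fire T3:  (P0=1, P1=2, P2=6, P3=1, P4=2, P5=3, P6=1) → (P0=0, P1=2, P2=8, P3=1, P4=2, P5=3, P6=1)
step 5: fire T4:  (P0=0, P1=2, P2=8, P3=1, P4=2, P5=3, P6=1) → (P0=0, P1=4, P2=8, P3=1, P4=0, P5=3, P6=1)
step 6: fire T0:  (P0=0, P1=4, P2=8, P3=1, P4=0, P5=3, P6=1) → (P0=0, P1=2, P2=8, P3=1, P4=3, P5=0, P6=3)
step 7: fire T4:  (P0=0, P1=2, P2=8, P3=1, P4=3, P5=0, P6=3) → (P0=0, P1=4, P2=8, P3=1, P4=1, P5=0, P6=3)

(P0=0, P1=4, P2=8, P3=1, P4=1, P5=0, P6=3)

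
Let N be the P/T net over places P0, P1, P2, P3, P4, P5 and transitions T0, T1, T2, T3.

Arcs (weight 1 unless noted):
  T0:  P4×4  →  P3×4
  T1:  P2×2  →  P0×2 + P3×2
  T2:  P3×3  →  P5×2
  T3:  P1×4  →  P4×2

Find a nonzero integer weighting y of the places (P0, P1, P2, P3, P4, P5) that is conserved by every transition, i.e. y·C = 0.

Incidence matrix C (rows=places, cols=transitions):
       T0   T1   T2   T3
   P0   0    2    0    0
   P1   0    0    0   -4
   P2   0   -2    0    0
   P3   4    2   -3    0
   P4  -4    0    0    2
   P5   0    0    2    0

Candidate y = [1, 0, 1, 0, 0, 0]; check y·C column-wise:
  col T0: 1·0 + 1·0 + 0·4 + 0·-4 = 0
  col T1: 1·2 + 1·-2 + 0·2 = 0
  col T2: 1·0 + 1·0 + 0·-3 + 0·2 = 0
  col T3: 1·0 + 0·-4 + 1·0 + 0·2 = 0

y = (P0:1, P1:0, P2:1, P3:0, P4:0, P5:0)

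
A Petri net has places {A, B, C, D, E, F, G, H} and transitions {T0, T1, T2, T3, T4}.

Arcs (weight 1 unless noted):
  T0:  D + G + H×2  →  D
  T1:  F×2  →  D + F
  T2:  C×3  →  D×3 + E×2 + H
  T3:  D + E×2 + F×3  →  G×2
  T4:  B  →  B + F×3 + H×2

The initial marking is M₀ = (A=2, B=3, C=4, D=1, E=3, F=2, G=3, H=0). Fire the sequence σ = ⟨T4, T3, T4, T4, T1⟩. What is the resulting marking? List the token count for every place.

step 1: fire T4:  (A=2, B=3, C=4, D=1, E=3, F=2, G=3, H=0) → (A=2, B=3, C=4, D=1, E=3, F=5, G=3, H=2)
step 2: fire T3:  (A=2, B=3, C=4, D=1, E=3, F=5, G=3, H=2) → (A=2, B=3, C=4, D=0, E=1, F=2, G=5, H=2)
step 3: fire T4:  (A=2, B=3, C=4, D=0, E=1, F=2, G=5, H=2) → (A=2, B=3, C=4, D=0, E=1, F=5, G=5, H=4)
step 4: fire T4:  (A=2, B=3, C=4, D=0, E=1, F=5, G=5, H=4) → (A=2, B=3, C=4, D=0, E=1, F=8, G=5, H=6)
step 5: fire T1:  (A=2, B=3, C=4, D=0, E=1, F=8, G=5, H=6) → (A=2, B=3, C=4, D=1, E=1, F=7, G=5, H=6)

(A=2, B=3, C=4, D=1, E=1, F=7, G=5, H=6)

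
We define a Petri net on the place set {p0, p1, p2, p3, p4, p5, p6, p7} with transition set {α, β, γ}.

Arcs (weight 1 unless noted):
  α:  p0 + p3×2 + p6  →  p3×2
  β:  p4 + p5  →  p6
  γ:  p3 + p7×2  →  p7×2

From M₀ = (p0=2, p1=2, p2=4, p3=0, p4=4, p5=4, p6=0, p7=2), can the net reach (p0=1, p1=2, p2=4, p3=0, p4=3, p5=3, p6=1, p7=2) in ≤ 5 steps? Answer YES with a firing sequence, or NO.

depth 0: 1 marking
depth 1: 2 markings reached so far
depth 2: 3 markings reached so far
depth 3: 4 markings reached so far
depth 4: 5 markings reached so far
depth 5: 5 markings reached so far
(frontier empty at depth 5; search complete)
target is not among the 5 markings reachable within 5 steps

NO — not reachable within 5 firings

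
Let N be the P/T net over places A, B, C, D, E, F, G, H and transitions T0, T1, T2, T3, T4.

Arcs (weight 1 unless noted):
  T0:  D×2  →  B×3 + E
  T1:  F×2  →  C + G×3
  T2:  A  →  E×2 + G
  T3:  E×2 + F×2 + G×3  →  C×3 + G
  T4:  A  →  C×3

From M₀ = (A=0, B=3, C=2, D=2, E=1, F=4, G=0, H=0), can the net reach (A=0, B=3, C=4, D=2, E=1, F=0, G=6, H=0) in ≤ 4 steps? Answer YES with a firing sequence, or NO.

YES — reachable via ⟨T1, T1⟩ (2 firings)

step 1: fire T1:  (A=0, B=3, C=2, D=2, E=1, F=4, G=0, H=0) → (A=0, B=3, C=3, D=2, E=1, F=2, G=3, H=0)
step 2: fire T1:  (A=0, B=3, C=3, D=2, E=1, F=2, G=3, H=0) → (A=0, B=3, C=4, D=2, E=1, F=0, G=6, H=0)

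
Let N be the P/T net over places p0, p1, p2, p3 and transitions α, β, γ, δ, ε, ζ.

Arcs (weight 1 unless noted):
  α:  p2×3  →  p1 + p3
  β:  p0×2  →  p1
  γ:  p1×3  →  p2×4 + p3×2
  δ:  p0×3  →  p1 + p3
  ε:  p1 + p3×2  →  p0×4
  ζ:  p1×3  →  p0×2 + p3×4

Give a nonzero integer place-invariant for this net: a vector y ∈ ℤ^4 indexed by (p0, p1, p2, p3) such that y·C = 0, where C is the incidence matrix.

y = (p0:1, p1:2, p2:1, p3:1)

Incidence matrix C (rows=places, cols=transitions):
        α    β    γ    δ    ε    ζ
   p0   0   -2    0   -3    4    2
   p1   1    1   -3    1   -1   -3
   p2  -3    0    4    0    0    0
   p3   1    0    2    1   -2    4

Candidate y = [1, 2, 1, 1]; check y·C column-wise:
  col α: 1·0 + 2·1 + 1·-3 + 1·1 = 0
  col β: 1·-2 + 2·1 + 1·0 + 1·0 = 0
  col γ: 1·0 + 2·-3 + 1·4 + 1·2 = 0
  col δ: 1·-3 + 2·1 + 1·0 + 1·1 = 0
  col ε: 1·4 + 2·-1 + 1·0 + 1·-2 = 0
  col ζ: 1·2 + 2·-3 + 1·0 + 1·4 = 0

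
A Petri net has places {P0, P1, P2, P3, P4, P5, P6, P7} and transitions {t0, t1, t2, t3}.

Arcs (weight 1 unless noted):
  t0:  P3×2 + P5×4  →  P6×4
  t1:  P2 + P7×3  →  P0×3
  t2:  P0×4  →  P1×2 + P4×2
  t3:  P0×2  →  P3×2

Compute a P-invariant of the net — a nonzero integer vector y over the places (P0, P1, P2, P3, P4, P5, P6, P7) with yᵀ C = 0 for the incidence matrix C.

y = (P0:0, P1:1, P2:0, P3:0, P4:-1, P5:0, P6:0, P7:0)

Incidence matrix C (rows=places, cols=transitions):
       t0   t1   t2   t3
   P0   0    3   -4   -2
   P1   0    0    2    0
   P2   0   -1    0    0
   P3  -2    0    0    2
   P4   0    0    2    0
   P5  -4    0    0    0
   P6   4    0    0    0
   P7   0   -3    0    0

Candidate y = [0, 1, 0, 0, -1, 0, 0, 0]; check y·C column-wise:
  col t0: 1·0 + 0·-2 + -1·0 + 0·-4 + 0·4 = 0
  col t1: 0·3 + 1·0 + 0·-1 + -1·0 + 0·-3 = 0
  col t2: 0·-4 + 1·2 + -1·2 = 0
  col t3: 0·-2 + 1·0 + 0·2 + -1·0 = 0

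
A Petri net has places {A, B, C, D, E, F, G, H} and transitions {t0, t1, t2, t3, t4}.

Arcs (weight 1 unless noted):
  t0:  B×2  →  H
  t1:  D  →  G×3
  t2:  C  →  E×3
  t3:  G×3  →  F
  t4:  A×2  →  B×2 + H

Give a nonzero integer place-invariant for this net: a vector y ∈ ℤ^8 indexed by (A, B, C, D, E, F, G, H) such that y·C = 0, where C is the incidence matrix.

Incidence matrix C (rows=places, cols=transitions):
       t0   t1   t2   t3   t4
    A   0    0    0    0   -2
    B  -2    0    0    0    2
    C   0    0   -1    0    0
    D   0   -1    0    0    0
    E   0    0    3    0    0
    F   0    0    0    1    0
    G   0    3    0   -3    0
    H   1    0    0    0    1

Candidate y = [0, 0, 3, 0, 1, 0, 0, 0]; check y·C column-wise:
  col t0: 0·-2 + 3·0 + 1·0 + 0·1 = 0
  col t1: 3·0 + 0·-1 + 1·0 + 0·3 = 0
  col t2: 3·-1 + 1·3 = 0
  col t3: 3·0 + 1·0 + 0·1 + 0·-3 = 0
  col t4: 0·-2 + 0·2 + 3·0 + 1·0 + 0·1 = 0

y = (A:0, B:0, C:3, D:0, E:1, F:0, G:0, H:0)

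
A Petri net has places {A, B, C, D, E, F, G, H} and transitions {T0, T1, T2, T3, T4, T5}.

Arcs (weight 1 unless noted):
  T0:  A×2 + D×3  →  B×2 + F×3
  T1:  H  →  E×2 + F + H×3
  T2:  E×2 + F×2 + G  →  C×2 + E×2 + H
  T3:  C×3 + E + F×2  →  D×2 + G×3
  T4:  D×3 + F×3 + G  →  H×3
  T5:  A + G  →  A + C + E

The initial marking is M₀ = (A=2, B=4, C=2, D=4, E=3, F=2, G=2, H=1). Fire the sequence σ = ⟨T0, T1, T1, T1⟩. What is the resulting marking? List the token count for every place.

(A=0, B=6, C=2, D=1, E=9, F=8, G=2, H=7)

step 1: fire T0:  (A=2, B=4, C=2, D=4, E=3, F=2, G=2, H=1) → (A=0, B=6, C=2, D=1, E=3, F=5, G=2, H=1)
step 2: fire T1:  (A=0, B=6, C=2, D=1, E=3, F=5, G=2, H=1) → (A=0, B=6, C=2, D=1, E=5, F=6, G=2, H=3)
step 3: fire T1:  (A=0, B=6, C=2, D=1, E=5, F=6, G=2, H=3) → (A=0, B=6, C=2, D=1, E=7, F=7, G=2, H=5)
step 4: fire T1:  (A=0, B=6, C=2, D=1, E=7, F=7, G=2, H=5) → (A=0, B=6, C=2, D=1, E=9, F=8, G=2, H=7)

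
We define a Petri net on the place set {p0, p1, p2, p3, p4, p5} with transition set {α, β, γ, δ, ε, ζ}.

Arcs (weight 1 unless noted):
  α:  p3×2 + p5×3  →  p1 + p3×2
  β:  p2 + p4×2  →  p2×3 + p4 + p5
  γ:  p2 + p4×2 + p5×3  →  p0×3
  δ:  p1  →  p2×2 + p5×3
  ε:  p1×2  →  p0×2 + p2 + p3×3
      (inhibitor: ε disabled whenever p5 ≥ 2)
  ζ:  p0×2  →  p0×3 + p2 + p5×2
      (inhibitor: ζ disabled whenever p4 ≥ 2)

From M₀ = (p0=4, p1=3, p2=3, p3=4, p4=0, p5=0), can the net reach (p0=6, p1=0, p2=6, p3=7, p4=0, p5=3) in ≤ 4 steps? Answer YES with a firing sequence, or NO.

step 1: fire ε:  (p0=4, p1=3, p2=3, p3=4, p4=0, p5=0) → (p0=6, p1=1, p2=4, p3=7, p4=0, p5=0)
step 2: fire δ:  (p0=6, p1=1, p2=4, p3=7, p4=0, p5=0) → (p0=6, p1=0, p2=6, p3=7, p4=0, p5=3)

YES — reachable via ⟨ε, δ⟩ (2 firings)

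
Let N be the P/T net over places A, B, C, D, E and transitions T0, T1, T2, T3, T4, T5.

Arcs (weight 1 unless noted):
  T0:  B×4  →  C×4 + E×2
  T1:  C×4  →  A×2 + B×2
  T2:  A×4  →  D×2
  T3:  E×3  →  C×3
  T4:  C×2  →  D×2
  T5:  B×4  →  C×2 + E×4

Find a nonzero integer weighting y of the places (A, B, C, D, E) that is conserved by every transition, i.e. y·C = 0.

y = (A:1, B:3, C:2, D:2, E:2)

Incidence matrix C (rows=places, cols=transitions):
       T0   T1   T2   T3   T4   T5
    A   0    2   -4    0    0    0
    B  -4    2    0    0    0   -4
    C   4   -4    0    3   -2    2
    D   0    0    2    0    2    0
    E   2    0    0   -3    0    4

Candidate y = [1, 3, 2, 2, 2]; check y·C column-wise:
  col T0: 1·0 + 3·-4 + 2·4 + 2·0 + 2·2 = 0
  col T1: 1·2 + 3·2 + 2·-4 + 2·0 + 2·0 = 0
  col T2: 1·-4 + 3·0 + 2·0 + 2·2 + 2·0 = 0
  col T3: 1·0 + 3·0 + 2·3 + 2·0 + 2·-3 = 0
  col T4: 1·0 + 3·0 + 2·-2 + 2·2 + 2·0 = 0
  col T5: 1·0 + 3·-4 + 2·2 + 2·0 + 2·4 = 0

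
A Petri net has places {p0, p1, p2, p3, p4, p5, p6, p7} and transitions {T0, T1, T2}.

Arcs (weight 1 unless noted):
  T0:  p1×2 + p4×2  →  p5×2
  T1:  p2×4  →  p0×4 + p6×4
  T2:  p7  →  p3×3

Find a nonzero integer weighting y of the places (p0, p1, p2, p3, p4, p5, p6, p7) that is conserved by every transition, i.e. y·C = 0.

y = (p0:1, p1:0, p2:1, p3:0, p4:0, p5:0, p6:0, p7:0)

Incidence matrix C (rows=places, cols=transitions):
       T0   T1   T2
   p0   0    4    0
   p1  -2    0    0
   p2   0   -4    0
   p3   0    0    3
   p4  -2    0    0
   p5   2    0    0
   p6   0    4    0
   p7   0    0   -1

Candidate y = [1, 0, 1, 0, 0, 0, 0, 0]; check y·C column-wise:
  col T0: 1·0 + 0·-2 + 1·0 + 0·-2 + 0·2 = 0
  col T1: 1·4 + 1·-4 + 0·4 = 0
  col T2: 1·0 + 1·0 + 0·3 + 0·-1 = 0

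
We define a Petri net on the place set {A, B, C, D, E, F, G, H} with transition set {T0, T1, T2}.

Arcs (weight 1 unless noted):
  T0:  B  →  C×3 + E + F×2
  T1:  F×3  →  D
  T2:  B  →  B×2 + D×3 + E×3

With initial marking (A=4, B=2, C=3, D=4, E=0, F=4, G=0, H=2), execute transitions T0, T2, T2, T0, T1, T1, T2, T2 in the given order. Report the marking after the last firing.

step 1: fire T0:  (A=4, B=2, C=3, D=4, E=0, F=4, G=0, H=2) → (A=4, B=1, C=6, D=4, E=1, F=6, G=0, H=2)
step 2: fire T2:  (A=4, B=1, C=6, D=4, E=1, F=6, G=0, H=2) → (A=4, B=2, C=6, D=7, E=4, F=6, G=0, H=2)
step 3: fire T2:  (A=4, B=2, C=6, D=7, E=4, F=6, G=0, H=2) → (A=4, B=3, C=6, D=10, E=7, F=6, G=0, H=2)
step 4: fire T0:  (A=4, B=3, C=6, D=10, E=7, F=6, G=0, H=2) → (A=4, B=2, C=9, D=10, E=8, F=8, G=0, H=2)
step 5: fire T1:  (A=4, B=2, C=9, D=10, E=8, F=8, G=0, H=2) → (A=4, B=2, C=9, D=11, E=8, F=5, G=0, H=2)
step 6: fire T1:  (A=4, B=2, C=9, D=11, E=8, F=5, G=0, H=2) → (A=4, B=2, C=9, D=12, E=8, F=2, G=0, H=2)
step 7: fire T2:  (A=4, B=2, C=9, D=12, E=8, F=2, G=0, H=2) → (A=4, B=3, C=9, D=15, E=11, F=2, G=0, H=2)
step 8: fire T2:  (A=4, B=3, C=9, D=15, E=11, F=2, G=0, H=2) → (A=4, B=4, C=9, D=18, E=14, F=2, G=0, H=2)

(A=4, B=4, C=9, D=18, E=14, F=2, G=0, H=2)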